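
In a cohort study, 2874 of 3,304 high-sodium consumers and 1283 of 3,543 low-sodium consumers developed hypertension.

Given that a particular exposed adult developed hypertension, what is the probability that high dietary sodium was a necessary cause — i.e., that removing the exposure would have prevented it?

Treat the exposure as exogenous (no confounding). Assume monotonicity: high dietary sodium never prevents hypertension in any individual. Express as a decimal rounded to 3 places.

p₁ = P(outcome | exposed) = 2874/3304 = 0.86985
p₀ = P(outcome | unexposed) = 1283/3543 = 0.36212
Under exogeneity and monotonicity, PN = (p₁ − p₀) / p₁.
PN = (0.86985 − 0.36212) / 0.86985 = 0.50773 / 0.86985 ≈ 0.5837

PN ≈ 0.584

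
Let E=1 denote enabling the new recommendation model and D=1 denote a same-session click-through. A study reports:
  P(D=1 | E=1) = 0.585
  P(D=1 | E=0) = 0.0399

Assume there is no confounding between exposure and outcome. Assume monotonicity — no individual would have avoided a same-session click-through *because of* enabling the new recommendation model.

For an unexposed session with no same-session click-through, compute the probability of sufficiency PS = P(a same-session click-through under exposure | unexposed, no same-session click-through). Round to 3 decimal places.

PS ≈ 0.568

Let p₁ = 0.585, p₀ = 0.0399.
Under exogeneity and monotonicity, PS = (p₁ − p₀) / (1 − p₀).
PS = (0.585 − 0.0399) / (1 − 0.0399) = 0.5451 / 0.9601 ≈ 0.5678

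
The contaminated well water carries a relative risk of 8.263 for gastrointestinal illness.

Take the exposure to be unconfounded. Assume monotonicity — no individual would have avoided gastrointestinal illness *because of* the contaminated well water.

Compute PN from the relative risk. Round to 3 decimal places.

Under exogeneity and monotonicity, PN = (RR − 1) / RR = 1 − 1/RR.
PN = (8.263 − 1) / 8.263 = 7.263 / 8.263 ≈ 0.8790

PN ≈ 0.879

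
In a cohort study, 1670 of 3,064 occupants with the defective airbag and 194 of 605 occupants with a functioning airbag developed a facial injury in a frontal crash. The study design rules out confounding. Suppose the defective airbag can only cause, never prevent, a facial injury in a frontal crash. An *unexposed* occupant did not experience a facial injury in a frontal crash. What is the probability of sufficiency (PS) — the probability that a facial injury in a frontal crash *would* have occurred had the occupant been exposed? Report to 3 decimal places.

p₁ = P(outcome | exposed) = 1670/3064 = 0.54504
p₀ = P(outcome | unexposed) = 194/605 = 0.32066
Under exogeneity and monotonicity, PS = (p₁ − p₀) / (1 − p₀).
PS = (0.54504 − 0.32066) / (1 − 0.32066) = 0.22438 / 0.67934 ≈ 0.3303

PS ≈ 0.330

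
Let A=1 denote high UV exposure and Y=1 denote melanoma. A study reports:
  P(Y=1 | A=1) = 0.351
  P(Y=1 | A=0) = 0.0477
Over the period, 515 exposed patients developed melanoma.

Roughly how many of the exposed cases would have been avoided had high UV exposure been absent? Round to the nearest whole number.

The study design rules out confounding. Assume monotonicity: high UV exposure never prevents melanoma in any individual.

Let p₁ = 0.351, p₀ = 0.0477.
PN = (p₁ − p₀)/p₁ = (0.351 − 0.0477) / 0.351 ≈ 0.86410.
Attributable cases ≈ PN × (exposed cases) = 0.86410 × 515 ≈ 445.01.

about 445 cases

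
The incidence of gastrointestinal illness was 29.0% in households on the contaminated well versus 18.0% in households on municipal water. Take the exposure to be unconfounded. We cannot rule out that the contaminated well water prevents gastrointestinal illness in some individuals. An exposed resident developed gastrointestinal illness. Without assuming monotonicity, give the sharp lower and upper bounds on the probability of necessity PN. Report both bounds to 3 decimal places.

p₁ = 0.29, p₀ = 0.18.
Under exogeneity alone the bounds on PN are max{0,(p₁−p₀)/p₁} ≤ PN ≤ min{1,(1−p₀)/p₁}.
  lower = (p₁ − p₀)/p₁ = 0.11 / 0.29 ≈ 0.3793
  upper = min{1, (1 − p₀)/p₁} = 0.82 / 0.29 ≈ 2.8276 → capped at 1

0.379 ≤ PN ≤ 1.000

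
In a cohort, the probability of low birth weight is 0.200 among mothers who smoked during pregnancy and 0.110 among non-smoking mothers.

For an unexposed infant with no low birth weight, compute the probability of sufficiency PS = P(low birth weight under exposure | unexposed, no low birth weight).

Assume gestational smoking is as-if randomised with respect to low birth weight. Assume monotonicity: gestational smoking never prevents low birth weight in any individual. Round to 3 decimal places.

PS ≈ 0.101

Let p₁ = 0.2, p₀ = 0.11.
Under exogeneity and monotonicity, PS = (p₁ − p₀) / (1 − p₀).
PS = (0.2 − 0.11) / (1 − 0.11) = 0.09 / 0.89 ≈ 0.1011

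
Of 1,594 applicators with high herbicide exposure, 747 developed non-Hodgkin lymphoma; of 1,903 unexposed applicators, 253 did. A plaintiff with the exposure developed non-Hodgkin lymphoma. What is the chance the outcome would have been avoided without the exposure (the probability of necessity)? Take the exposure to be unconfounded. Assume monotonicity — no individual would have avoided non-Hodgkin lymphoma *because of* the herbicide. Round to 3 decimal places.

p₁ = P(outcome | exposed) = 747/1594 = 0.46863
p₀ = P(outcome | unexposed) = 253/1903 = 0.13295
Under exogeneity and monotonicity, PN = (p₁ − p₀) / p₁.
PN = (0.46863 − 0.13295) / 0.46863 = 0.33568 / 0.46863 ≈ 0.7163

PN ≈ 0.716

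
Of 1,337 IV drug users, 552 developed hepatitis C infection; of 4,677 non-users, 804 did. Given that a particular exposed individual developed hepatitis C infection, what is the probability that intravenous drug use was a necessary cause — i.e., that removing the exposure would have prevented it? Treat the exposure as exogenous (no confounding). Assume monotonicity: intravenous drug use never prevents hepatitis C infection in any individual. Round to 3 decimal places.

p₁ = P(outcome | exposed) = 552/1337 = 0.41286
p₀ = P(outcome | unexposed) = 804/4677 = 0.17191
Under exogeneity and monotonicity, PN = (p₁ − p₀) / p₁.
PN = (0.41286 − 0.17191) / 0.41286 = 0.24096 / 0.41286 ≈ 0.5836

PN ≈ 0.584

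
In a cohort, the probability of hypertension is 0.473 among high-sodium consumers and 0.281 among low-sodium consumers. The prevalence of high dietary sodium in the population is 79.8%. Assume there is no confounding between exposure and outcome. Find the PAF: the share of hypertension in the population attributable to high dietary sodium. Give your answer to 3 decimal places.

PAF ≈ 0.353

Let p₁ = 0.473, p₀ = 0.281.
Overall risk P(Y=1) = π·p₁ + (1−π)·p₀ = 0.798×0.473 + 0.202×0.281 = 0.43422.
Under exogeneity, PAF = [P(Y=1) − p₀] / P(Y=1).
PAF = (0.43422 − 0.281) / 0.43422 ≈ 0.3529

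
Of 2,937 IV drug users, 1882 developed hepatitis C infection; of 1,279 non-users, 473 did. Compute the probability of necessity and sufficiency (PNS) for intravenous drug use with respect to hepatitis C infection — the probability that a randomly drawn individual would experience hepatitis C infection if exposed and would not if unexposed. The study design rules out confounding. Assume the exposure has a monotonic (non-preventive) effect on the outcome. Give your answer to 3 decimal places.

PNS ≈ 0.271

p₁ = P(outcome | exposed) = 1882/2937 = 0.64079
p₀ = P(outcome | unexposed) = 473/1279 = 0.36982
Under exogeneity and monotonicity, PNS = p₁ − p₀.
PNS = 0.64079 − 0.36982 = 0.27097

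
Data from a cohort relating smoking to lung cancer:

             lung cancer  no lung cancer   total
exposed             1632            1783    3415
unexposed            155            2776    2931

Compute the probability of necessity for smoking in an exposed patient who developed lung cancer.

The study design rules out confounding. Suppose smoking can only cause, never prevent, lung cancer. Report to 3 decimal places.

p₁ = P(outcome | exposed) = 1632/3415 = 0.47789
p₀ = P(outcome | unexposed) = 155/2931 = 0.052883
Under exogeneity and monotonicity, PN = (p₁ − p₀)/p₁.
PN = (0.47789 − 0.052883) / 0.47789 ≈ 0.8893

PN ≈ 0.889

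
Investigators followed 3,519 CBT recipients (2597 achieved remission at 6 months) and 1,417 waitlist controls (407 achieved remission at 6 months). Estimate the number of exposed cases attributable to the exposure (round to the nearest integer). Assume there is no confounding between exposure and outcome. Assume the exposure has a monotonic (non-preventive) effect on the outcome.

p₁ = P(outcome | exposed) = 2597/3519 = 0.73799
p₀ = P(outcome | unexposed) = 407/1417 = 0.28723
PN = (p₁ − p₀)/p₁ = (0.73799 − 0.28723) / 0.73799 ≈ 0.61080.
Attributable cases ≈ PN × (exposed cases) = 0.61080 × 2597 ≈ 1586.25.

about 1586 cases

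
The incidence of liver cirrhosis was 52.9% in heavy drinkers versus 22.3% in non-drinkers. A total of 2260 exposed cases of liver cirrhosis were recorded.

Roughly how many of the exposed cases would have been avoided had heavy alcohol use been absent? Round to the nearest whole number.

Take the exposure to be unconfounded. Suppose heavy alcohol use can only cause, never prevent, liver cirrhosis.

about 1307 cases

p₁ = 0.529, p₀ = 0.223.
PN = (p₁ − p₀)/p₁ = (0.529 − 0.223) / 0.529 ≈ 0.57845.
Attributable cases ≈ PN × (exposed cases) = 0.57845 × 2260 ≈ 1307.30.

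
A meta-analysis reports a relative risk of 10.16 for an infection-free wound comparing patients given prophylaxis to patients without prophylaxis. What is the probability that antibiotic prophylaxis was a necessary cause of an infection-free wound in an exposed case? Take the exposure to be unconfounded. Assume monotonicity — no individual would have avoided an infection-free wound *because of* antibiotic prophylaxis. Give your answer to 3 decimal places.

PN ≈ 0.902

Under exogeneity and monotonicity, PN = (RR − 1) / RR = 1 − 1/RR.
PN = (10.16 − 1) / 10.16 = 9.16 / 10.16 ≈ 0.9016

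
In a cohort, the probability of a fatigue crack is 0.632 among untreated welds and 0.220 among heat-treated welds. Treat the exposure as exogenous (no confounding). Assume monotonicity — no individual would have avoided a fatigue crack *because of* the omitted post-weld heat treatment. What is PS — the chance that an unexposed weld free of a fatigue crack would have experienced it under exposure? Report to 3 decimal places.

PS ≈ 0.528

Let p₁ = 0.632, p₀ = 0.22.
Under exogeneity and monotonicity, PS = (p₁ − p₀) / (1 − p₀).
PS = (0.632 − 0.22) / (1 − 0.22) = 0.412 / 0.78 ≈ 0.5282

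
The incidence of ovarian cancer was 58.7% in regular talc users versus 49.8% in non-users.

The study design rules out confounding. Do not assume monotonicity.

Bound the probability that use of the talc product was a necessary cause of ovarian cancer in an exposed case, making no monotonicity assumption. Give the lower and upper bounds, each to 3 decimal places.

p₁ = 0.587, p₀ = 0.498.
Under exogeneity alone the bounds on PN are max{0,(p₁−p₀)/p₁} ≤ PN ≤ min{1,(1−p₀)/p₁}.
  lower = (p₁ − p₀)/p₁ = 0.089 / 0.587 ≈ 0.1516
  upper = min{1, (1 − p₀)/p₁} = 0.502 / 0.587 ≈ 0.8552

0.152 ≤ PN ≤ 0.855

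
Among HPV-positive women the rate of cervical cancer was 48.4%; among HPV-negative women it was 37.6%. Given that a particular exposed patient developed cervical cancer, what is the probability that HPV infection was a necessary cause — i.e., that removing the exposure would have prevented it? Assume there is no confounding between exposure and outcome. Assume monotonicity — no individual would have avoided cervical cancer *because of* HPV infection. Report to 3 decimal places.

p₁ = 0.484, p₀ = 0.376.
Under exogeneity and monotonicity, PN = (p₁ − p₀) / p₁.
PN = (0.484 − 0.376) / 0.484 = 0.108 / 0.484 ≈ 0.2231

PN ≈ 0.223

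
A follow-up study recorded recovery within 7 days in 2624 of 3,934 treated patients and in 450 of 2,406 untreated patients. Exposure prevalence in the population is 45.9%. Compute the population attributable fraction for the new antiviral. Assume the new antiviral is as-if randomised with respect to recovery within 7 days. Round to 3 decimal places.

PAF ≈ 0.541

p₁ = P(outcome | exposed) = 2624/3934 = 0.66701
p₀ = P(outcome | unexposed) = 450/2406 = 0.18703
Overall risk P(Y=1) = π·p₁ + (1−π)·p₀ = 0.459×0.66701 + 0.541×0.18703 = 0.40734.
Under exogeneity, PAF = [P(Y=1) − p₀] / P(Y=1).
PAF = (0.40734 − 0.18703) / 0.40734 ≈ 0.5408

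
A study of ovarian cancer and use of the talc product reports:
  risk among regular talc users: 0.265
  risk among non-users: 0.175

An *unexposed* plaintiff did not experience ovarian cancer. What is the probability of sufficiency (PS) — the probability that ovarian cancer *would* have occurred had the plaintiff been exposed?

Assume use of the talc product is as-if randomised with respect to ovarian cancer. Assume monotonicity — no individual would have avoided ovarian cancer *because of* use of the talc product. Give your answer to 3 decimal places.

PS ≈ 0.109

Let p₁ = 0.265, p₀ = 0.175.
Under exogeneity and monotonicity, PS = (p₁ − p₀) / (1 − p₀).
PS = (0.265 − 0.175) / (1 − 0.175) = 0.09 / 0.825 ≈ 0.1091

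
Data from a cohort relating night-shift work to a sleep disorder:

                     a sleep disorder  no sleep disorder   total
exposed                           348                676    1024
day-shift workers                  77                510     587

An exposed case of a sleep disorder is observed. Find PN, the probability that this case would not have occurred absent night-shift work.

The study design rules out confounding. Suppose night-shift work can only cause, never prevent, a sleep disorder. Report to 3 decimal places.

PN ≈ 0.614

p₁ = P(outcome | exposed) = 348/1024 = 0.33984
p₀ = P(outcome | unexposed) = 77/587 = 0.13118
Under exogeneity and monotonicity, PN = (p₁ − p₀) / p₁.
PN = (0.33984 − 0.13118) / 0.33984 = 0.20867 / 0.33984 ≈ 0.6140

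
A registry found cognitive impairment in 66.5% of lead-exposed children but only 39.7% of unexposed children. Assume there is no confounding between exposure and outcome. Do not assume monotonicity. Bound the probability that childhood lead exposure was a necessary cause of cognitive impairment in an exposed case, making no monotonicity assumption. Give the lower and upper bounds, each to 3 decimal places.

0.403 ≤ PN ≤ 0.907

p₁ = 0.665, p₀ = 0.397.
Under exogeneity alone the bounds on PN are max{0,(p₁−p₀)/p₁} ≤ PN ≤ min{1,(1−p₀)/p₁}.
  lower = (p₁ − p₀)/p₁ = 0.268 / 0.665 ≈ 0.4030
  upper = min{1, (1 − p₀)/p₁} = 0.603 / 0.665 ≈ 0.9068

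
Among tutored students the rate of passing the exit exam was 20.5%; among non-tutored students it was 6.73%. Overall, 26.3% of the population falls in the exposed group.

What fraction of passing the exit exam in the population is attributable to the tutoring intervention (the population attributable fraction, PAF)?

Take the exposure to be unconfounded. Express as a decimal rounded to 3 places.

PAF ≈ 0.350

p₁ = 0.205, p₀ = 0.0673.
Overall risk P(Y=1) = π·p₁ + (1−π)·p₀ = 0.263×0.205 + 0.737×0.0673 = 0.10352.
Under exogeneity, PAF = [P(Y=1) − p₀] / P(Y=1).
PAF = (0.10352 − 0.0673) / 0.10352 ≈ 0.3499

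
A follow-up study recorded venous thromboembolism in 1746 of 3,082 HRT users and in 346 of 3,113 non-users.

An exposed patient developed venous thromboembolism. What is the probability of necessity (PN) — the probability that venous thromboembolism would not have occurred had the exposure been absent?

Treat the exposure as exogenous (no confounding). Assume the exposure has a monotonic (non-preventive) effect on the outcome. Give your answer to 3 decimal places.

PN ≈ 0.804

p₁ = P(outcome | exposed) = 1746/3082 = 0.56652
p₀ = P(outcome | unexposed) = 346/3113 = 0.11115
Under exogeneity and monotonicity, PN = (p₁ − p₀) / p₁.
PN = (0.56652 − 0.11115) / 0.56652 = 0.45537 / 0.56652 ≈ 0.8038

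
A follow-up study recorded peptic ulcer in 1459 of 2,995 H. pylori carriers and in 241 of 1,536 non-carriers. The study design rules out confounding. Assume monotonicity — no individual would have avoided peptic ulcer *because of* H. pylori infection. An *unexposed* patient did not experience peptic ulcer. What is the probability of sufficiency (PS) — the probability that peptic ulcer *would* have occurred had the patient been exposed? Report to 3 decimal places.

PS ≈ 0.392

p₁ = P(outcome | exposed) = 1459/2995 = 0.48715
p₀ = P(outcome | unexposed) = 241/1536 = 0.1569
Under exogeneity and monotonicity, PS = (p₁ − p₀) / (1 − p₀).
PS = (0.48715 − 0.1569) / (1 − 0.1569) = 0.33024 / 0.8431 ≈ 0.3917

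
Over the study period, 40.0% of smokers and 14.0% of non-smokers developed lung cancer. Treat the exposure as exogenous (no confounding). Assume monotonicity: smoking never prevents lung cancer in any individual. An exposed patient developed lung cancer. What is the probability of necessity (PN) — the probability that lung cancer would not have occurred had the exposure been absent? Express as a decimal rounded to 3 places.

PN ≈ 0.650

p₁ = 0.4, p₀ = 0.14.
Under exogeneity and monotonicity, PN = (p₁ − p₀) / p₁.
PN = (0.4 − 0.14) / 0.4 = 0.26 / 0.4 ≈ 0.6500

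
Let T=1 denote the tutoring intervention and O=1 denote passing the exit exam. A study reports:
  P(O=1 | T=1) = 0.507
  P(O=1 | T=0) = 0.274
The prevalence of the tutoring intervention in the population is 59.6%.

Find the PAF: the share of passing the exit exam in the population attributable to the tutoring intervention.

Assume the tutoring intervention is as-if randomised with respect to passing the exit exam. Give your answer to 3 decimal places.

PAF ≈ 0.336

Let p₁ = 0.507, p₀ = 0.274.
Overall risk P(Y=1) = π·p₁ + (1−π)·p₀ = 0.596×0.507 + 0.404×0.274 = 0.41287.
Under exogeneity, PAF = [P(Y=1) − p₀] / P(Y=1).
PAF = (0.41287 − 0.274) / 0.41287 ≈ 0.3363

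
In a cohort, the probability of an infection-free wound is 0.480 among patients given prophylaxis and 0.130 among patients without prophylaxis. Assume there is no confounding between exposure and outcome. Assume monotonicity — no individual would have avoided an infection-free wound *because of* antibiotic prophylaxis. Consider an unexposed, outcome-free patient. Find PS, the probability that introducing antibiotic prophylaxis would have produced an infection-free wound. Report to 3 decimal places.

PS ≈ 0.402

Let p₁ = 0.48, p₀ = 0.13.
Under exogeneity and monotonicity, PS = (p₁ − p₀) / (1 − p₀).
PS = (0.48 − 0.13) / (1 − 0.13) = 0.35 / 0.87 ≈ 0.4023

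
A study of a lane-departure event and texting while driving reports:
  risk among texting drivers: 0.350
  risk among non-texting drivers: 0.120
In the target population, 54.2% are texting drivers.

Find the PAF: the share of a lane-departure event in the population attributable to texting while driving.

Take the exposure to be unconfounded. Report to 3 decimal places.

PAF ≈ 0.510

Let p₁ = 0.35, p₀ = 0.12.
Overall risk P(Y=1) = π·p₁ + (1−π)·p₀ = 0.542×0.35 + 0.458×0.12 = 0.24466.
Under exogeneity, PAF = [P(Y=1) − p₀] / P(Y=1).
PAF = (0.24466 − 0.12) / 0.24466 ≈ 0.5095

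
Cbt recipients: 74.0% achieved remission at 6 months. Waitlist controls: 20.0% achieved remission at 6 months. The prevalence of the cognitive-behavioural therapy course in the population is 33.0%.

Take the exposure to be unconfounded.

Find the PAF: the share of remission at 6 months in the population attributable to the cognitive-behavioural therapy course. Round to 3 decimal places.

PAF ≈ 0.471

p₁ = 0.74, p₀ = 0.2.
Overall risk P(Y=1) = π·p₁ + (1−π)·p₀ = 0.33×0.74 + 0.67×0.2 = 0.3782.
Under exogeneity, PAF = [P(Y=1) − p₀] / P(Y=1).
PAF = (0.3782 − 0.2) / 0.3782 ≈ 0.4712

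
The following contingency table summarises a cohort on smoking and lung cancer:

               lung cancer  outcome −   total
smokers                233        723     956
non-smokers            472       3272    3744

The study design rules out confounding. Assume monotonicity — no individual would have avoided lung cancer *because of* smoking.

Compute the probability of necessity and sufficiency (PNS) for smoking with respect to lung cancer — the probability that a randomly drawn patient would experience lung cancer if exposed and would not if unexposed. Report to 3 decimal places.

p₁ = P(outcome | exposed) = 233/956 = 0.24372
p₀ = P(outcome | unexposed) = 472/3744 = 0.12607
Under exogeneity and monotonicity, PNS = p₁ − p₀.
PNS = 0.24372 − 0.12607 = 0.11766

PNS ≈ 0.118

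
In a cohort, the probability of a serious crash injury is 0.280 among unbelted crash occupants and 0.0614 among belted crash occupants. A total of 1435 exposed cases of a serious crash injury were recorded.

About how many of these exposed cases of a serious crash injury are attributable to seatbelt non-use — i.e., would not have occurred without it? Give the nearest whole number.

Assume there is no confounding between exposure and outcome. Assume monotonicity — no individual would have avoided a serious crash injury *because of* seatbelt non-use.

Let p₁ = 0.28, p₀ = 0.0614.
PN = (p₁ − p₀)/p₁ = (0.28 − 0.0614) / 0.28 ≈ 0.78071.
Attributable cases ≈ PN × (exposed cases) = 0.78071 × 1435 ≈ 1120.33.

about 1120 cases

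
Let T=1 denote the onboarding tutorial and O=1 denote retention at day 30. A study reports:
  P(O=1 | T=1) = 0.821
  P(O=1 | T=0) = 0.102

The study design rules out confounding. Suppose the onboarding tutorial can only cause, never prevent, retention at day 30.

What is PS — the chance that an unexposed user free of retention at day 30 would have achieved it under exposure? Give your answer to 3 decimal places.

Let p₁ = 0.821, p₀ = 0.102.
Under exogeneity and monotonicity, PS = (p₁ − p₀) / (1 − p₀).
PS = (0.821 − 0.102) / (1 − 0.102) = 0.719 / 0.898 ≈ 0.8007

PS ≈ 0.801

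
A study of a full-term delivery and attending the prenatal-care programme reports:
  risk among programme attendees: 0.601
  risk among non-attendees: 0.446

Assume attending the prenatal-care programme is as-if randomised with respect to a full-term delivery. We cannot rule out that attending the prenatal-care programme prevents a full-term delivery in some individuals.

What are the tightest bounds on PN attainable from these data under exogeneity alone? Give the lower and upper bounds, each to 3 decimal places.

Let p₁ = 0.601, p₀ = 0.446.
Under exogeneity alone the bounds on PN are max{0,(p₁−p₀)/p₁} ≤ PN ≤ min{1,(1−p₀)/p₁}.
  lower = (p₁ − p₀)/p₁ = 0.155 / 0.601 ≈ 0.2579
  upper = min{1, (1 − p₀)/p₁} = 0.554 / 0.601 ≈ 0.9218

0.258 ≤ PN ≤ 0.922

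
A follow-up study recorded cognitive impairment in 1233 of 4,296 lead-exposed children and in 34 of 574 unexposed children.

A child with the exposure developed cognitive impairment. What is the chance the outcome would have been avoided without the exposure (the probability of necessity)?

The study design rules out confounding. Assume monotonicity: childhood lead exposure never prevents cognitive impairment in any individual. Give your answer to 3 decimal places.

PN ≈ 0.794

p₁ = P(outcome | exposed) = 1233/4296 = 0.28701
p₀ = P(outcome | unexposed) = 34/574 = 0.059233
Under exogeneity and monotonicity, PN = (p₁ − p₀) / p₁.
PN = (0.28701 − 0.059233) / 0.28701 = 0.22778 / 0.28701 ≈ 0.7936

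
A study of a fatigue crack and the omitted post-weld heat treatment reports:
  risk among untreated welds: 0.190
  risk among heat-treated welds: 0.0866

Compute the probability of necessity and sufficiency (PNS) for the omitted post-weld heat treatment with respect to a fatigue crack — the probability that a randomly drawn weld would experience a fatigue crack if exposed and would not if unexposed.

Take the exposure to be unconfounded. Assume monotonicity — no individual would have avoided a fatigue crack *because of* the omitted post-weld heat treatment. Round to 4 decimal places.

PNS ≈ 0.1034

Let p₁ = 0.19, p₀ = 0.0866.
Under exogeneity and monotonicity, PNS = p₁ − p₀.
PNS = 0.19 − 0.0866 = 0.1034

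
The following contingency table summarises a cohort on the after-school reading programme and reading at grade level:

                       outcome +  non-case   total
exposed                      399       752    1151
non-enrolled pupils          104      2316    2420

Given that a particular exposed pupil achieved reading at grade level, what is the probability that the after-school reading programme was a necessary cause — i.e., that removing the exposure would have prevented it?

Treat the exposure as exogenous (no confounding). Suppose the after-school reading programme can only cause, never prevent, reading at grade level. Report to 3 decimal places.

PN ≈ 0.876

p₁ = P(outcome | exposed) = 399/1151 = 0.34666
p₀ = P(outcome | unexposed) = 104/2420 = 0.042975
Under exogeneity and monotonicity, PN = (p₁ − p₀) / p₁.
PN = (0.34666 − 0.042975) / 0.34666 = 0.30368 / 0.34666 ≈ 0.8760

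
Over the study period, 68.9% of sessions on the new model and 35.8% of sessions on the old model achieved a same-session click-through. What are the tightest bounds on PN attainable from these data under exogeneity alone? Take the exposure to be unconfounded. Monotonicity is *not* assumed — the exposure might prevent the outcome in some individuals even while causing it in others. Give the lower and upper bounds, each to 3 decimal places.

p₁ = 0.689, p₀ = 0.358.
Under exogeneity alone the bounds on PN are max{0,(p₁−p₀)/p₁} ≤ PN ≤ min{1,(1−p₀)/p₁}.
  lower = (p₁ − p₀)/p₁ = 0.331 / 0.689 ≈ 0.4804
  upper = min{1, (1 − p₀)/p₁} = 0.642 / 0.689 ≈ 0.9318

0.480 ≤ PN ≤ 0.932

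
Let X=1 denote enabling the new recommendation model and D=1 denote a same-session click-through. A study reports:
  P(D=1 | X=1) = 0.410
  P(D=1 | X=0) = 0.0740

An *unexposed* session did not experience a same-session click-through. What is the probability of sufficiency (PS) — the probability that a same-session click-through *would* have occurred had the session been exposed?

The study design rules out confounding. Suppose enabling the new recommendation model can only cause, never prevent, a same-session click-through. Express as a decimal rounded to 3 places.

PS ≈ 0.363

Let p₁ = 0.41, p₀ = 0.074.
Under exogeneity and monotonicity, PS = (p₁ − p₀) / (1 − p₀).
PS = (0.41 − 0.074) / (1 − 0.074) = 0.336 / 0.926 ≈ 0.3629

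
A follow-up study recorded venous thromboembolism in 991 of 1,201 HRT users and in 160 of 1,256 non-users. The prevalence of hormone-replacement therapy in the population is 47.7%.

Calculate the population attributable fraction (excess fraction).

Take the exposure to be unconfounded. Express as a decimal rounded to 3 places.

PAF ≈ 0.723

p₁ = P(outcome | exposed) = 991/1201 = 0.82515
p₀ = P(outcome | unexposed) = 160/1256 = 0.12739
Overall risk P(Y=1) = π·p₁ + (1−π)·p₀ = 0.477×0.82515 + 0.523×0.12739 = 0.46022.
Under exogeneity, PAF = [P(Y=1) − p₀] / P(Y=1).
PAF = (0.46022 − 0.12739) / 0.46022 ≈ 0.7232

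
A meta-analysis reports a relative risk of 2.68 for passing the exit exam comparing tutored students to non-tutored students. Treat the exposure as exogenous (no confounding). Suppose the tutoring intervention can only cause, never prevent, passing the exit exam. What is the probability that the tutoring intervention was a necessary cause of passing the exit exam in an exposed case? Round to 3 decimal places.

PN ≈ 0.627

Under exogeneity and monotonicity, PN = (RR − 1) / RR = 1 − 1/RR.
PN = (2.68 − 1) / 2.68 = 1.68 / 2.68 ≈ 0.6269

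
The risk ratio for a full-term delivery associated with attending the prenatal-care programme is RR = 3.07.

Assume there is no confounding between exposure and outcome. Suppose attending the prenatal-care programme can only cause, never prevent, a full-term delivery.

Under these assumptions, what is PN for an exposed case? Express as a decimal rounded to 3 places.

PN ≈ 0.674

Under exogeneity and monotonicity, PN = (RR − 1) / RR = 1 − 1/RR.
PN = (3.07 − 1) / 3.07 = 2.07 / 3.07 ≈ 0.6743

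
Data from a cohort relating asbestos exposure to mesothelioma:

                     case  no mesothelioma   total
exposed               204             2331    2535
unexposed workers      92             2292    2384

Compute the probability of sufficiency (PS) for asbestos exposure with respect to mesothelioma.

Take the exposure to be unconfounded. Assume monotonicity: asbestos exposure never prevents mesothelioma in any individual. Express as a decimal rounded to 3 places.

p₁ = P(outcome | exposed) = 204/2535 = 0.080473
p₀ = P(outcome | unexposed) = 92/2384 = 0.038591
Under exogeneity and monotonicity, PS = (p₁ − p₀)/(1 − p₀).
PS = (0.080473 − 0.038591) / 0.96141 ≈ 0.0436

PS ≈ 0.044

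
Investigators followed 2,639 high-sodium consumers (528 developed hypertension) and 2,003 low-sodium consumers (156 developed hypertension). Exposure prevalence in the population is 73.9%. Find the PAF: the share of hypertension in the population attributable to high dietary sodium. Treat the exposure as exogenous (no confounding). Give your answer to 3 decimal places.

PAF ≈ 0.537

p₁ = P(outcome | exposed) = 528/2639 = 0.20008
p₀ = P(outcome | unexposed) = 156/2003 = 0.077883
Overall risk P(Y=1) = π·p₁ + (1−π)·p₀ = 0.739×0.20008 + 0.261×0.077883 = 0.16818.
Under exogeneity, PAF = [P(Y=1) − p₀] / P(Y=1).
PAF = (0.16818 − 0.077883) / 0.16818 ≈ 0.5369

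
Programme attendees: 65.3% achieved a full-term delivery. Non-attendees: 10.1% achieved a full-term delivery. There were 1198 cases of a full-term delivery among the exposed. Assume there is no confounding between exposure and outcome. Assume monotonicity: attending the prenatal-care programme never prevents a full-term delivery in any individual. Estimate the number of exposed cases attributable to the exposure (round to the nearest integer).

p₁ = 0.653, p₀ = 0.101.
PN = (p₁ − p₀)/p₁ = (0.653 − 0.101) / 0.653 ≈ 0.84533.
Attributable cases ≈ PN × (exposed cases) = 0.84533 × 1198 ≈ 1012.70.

about 1013 cases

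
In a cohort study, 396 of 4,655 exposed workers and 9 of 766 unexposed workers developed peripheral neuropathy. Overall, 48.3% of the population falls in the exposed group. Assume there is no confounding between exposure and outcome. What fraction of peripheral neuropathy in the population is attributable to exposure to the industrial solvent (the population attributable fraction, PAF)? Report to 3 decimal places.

PAF ≈ 0.751

p₁ = P(outcome | exposed) = 396/4655 = 0.08507
p₀ = P(outcome | unexposed) = 9/766 = 0.011749
Overall risk P(Y=1) = π·p₁ + (1−π)·p₀ = 0.483×0.08507 + 0.517×0.011749 = 0.047163.
Under exogeneity, PAF = [P(Y=1) − p₀] / P(Y=1).
PAF = (0.047163 − 0.011749) / 0.047163 ≈ 0.7509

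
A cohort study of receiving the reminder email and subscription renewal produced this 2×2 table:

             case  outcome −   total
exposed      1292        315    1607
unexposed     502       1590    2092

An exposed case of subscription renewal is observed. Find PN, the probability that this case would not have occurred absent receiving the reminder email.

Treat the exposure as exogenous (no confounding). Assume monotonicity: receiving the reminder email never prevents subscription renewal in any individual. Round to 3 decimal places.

p₁ = P(outcome | exposed) = 1292/1607 = 0.80398
p₀ = P(outcome | unexposed) = 502/2092 = 0.23996
Under exogeneity and monotonicity, PN = (p₁ − p₀) / p₁.
PN = (0.80398 − 0.23996) / 0.80398 = 0.56402 / 0.80398 ≈ 0.7015

PN ≈ 0.702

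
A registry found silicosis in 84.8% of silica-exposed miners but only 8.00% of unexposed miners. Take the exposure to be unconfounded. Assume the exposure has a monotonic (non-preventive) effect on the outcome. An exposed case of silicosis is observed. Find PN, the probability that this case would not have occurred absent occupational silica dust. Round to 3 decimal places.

p₁ = 0.848, p₀ = 0.08.
Under exogeneity and monotonicity, PN = (p₁ − p₀) / p₁.
PN = (0.848 − 0.08) / 0.848 = 0.768 / 0.848 ≈ 0.9057

PN ≈ 0.906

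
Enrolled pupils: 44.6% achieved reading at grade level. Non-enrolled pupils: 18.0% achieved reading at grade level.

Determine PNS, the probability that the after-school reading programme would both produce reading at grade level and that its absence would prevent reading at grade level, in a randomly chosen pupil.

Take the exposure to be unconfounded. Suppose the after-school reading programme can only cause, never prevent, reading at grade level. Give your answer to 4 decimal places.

p₁ = 0.446, p₀ = 0.18.
Under exogeneity and monotonicity, PNS = p₁ − p₀.
PNS = 0.446 − 0.18 = 0.266

PNS ≈ 0.2660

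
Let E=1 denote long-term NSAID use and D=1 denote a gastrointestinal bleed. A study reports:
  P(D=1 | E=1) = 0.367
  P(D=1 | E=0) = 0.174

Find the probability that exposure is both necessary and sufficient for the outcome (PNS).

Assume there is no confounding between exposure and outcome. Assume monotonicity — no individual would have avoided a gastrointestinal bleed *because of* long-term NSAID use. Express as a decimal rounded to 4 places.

PNS ≈ 0.1930

Let p₁ = 0.367, p₀ = 0.174.
Under exogeneity and monotonicity, PNS = p₁ − p₀.
PNS = 0.367 − 0.174 = 0.193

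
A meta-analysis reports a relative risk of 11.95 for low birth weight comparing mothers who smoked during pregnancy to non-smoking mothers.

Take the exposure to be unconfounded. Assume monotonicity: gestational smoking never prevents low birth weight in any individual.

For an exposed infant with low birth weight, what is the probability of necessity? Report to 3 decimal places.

Under exogeneity and monotonicity, PN = (RR − 1) / RR = 1 − 1/RR.
PN = (11.95 − 1) / 11.95 = 10.95 / 11.95 ≈ 0.9163

PN ≈ 0.916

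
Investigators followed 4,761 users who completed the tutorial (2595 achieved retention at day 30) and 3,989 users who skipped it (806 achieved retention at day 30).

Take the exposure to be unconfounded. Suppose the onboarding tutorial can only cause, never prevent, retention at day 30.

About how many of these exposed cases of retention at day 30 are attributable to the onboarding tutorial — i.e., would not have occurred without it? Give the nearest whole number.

p₁ = P(outcome | exposed) = 2595/4761 = 0.54505
p₀ = P(outcome | unexposed) = 806/3989 = 0.20206
PN = (p₁ − p₀)/p₁ = (0.54505 − 0.20206) / 0.54505 ≈ 0.62929.
Attributable cases ≈ PN × (exposed cases) = 0.62929 × 2595 ≈ 1633.01.

about 1633 cases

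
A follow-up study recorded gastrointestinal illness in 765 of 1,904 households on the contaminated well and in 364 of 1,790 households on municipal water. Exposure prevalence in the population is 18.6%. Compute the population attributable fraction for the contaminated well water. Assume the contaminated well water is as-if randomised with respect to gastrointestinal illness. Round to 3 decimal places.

PAF ≈ 0.154

p₁ = P(outcome | exposed) = 765/1904 = 0.40179
p₀ = P(outcome | unexposed) = 364/1790 = 0.20335
Overall risk P(Y=1) = π·p₁ + (1−π)·p₀ = 0.186×0.40179 + 0.814×0.20335 = 0.24026.
Under exogeneity, PAF = [P(Y=1) − p₀] / P(Y=1).
PAF = (0.24026 − 0.20335) / 0.24026 ≈ 0.1536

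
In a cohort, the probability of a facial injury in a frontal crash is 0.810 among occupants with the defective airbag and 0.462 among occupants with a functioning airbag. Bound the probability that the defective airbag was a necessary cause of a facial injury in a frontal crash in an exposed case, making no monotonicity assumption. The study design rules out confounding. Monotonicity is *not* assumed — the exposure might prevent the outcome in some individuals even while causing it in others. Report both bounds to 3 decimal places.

Let p₁ = 0.81, p₀ = 0.462.
Under exogeneity alone the bounds on PN are max{0,(p₁−p₀)/p₁} ≤ PN ≤ min{1,(1−p₀)/p₁}.
  lower = (p₁ − p₀)/p₁ = 0.348 / 0.81 ≈ 0.4296
  upper = min{1, (1 − p₀)/p₁} = 0.538 / 0.81 ≈ 0.6642

0.430 ≤ PN ≤ 0.664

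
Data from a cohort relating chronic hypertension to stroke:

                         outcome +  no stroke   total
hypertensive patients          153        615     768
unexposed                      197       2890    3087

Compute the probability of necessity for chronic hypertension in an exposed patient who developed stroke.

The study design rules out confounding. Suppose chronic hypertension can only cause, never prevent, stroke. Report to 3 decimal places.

p₁ = P(outcome | exposed) = 153/768 = 0.19922
p₀ = P(outcome | unexposed) = 197/3087 = 0.063816
Under exogeneity and monotonicity, PN = (p₁ − p₀)/p₁.
PN = (0.19922 − 0.063816) / 0.19922 ≈ 0.6797

PN ≈ 0.680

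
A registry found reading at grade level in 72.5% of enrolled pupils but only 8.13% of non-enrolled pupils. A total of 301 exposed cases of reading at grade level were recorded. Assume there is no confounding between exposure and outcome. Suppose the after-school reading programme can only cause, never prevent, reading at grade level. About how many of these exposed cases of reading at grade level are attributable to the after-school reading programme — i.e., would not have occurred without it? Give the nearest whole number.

about 267 cases

p₁ = 0.725, p₀ = 0.0813.
PN = (p₁ − p₀)/p₁ = (0.725 − 0.0813) / 0.725 ≈ 0.88786.
Attributable cases ≈ PN × (exposed cases) = 0.88786 × 301 ≈ 267.25.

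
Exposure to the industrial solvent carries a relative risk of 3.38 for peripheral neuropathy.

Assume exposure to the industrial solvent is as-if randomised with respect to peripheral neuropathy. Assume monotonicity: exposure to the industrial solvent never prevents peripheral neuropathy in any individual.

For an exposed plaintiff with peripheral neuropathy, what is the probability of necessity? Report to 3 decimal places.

Under exogeneity and monotonicity, PN = (RR − 1) / RR = 1 − 1/RR.
PN = (3.38 − 1) / 3.38 = 2.38 / 3.38 ≈ 0.7041

PN ≈ 0.704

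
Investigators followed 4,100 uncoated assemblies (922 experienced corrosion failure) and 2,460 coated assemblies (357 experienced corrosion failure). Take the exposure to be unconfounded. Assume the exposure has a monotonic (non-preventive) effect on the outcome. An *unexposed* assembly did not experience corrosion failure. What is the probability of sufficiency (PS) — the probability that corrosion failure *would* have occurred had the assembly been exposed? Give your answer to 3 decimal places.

p₁ = P(outcome | exposed) = 922/4100 = 0.22488
p₀ = P(outcome | unexposed) = 357/2460 = 0.14512
Under exogeneity and monotonicity, PS = (p₁ − p₀) / (1 − p₀).
PS = (0.22488 − 0.14512) / (1 − 0.14512) = 0.079756 / 0.85488 ≈ 0.0933

PS ≈ 0.093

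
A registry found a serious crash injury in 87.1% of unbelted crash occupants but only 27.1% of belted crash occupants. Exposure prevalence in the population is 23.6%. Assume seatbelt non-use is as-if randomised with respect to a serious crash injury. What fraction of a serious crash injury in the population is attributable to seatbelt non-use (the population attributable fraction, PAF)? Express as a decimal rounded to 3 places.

PAF ≈ 0.343

p₁ = 0.871, p₀ = 0.271.
Overall risk P(Y=1) = π·p₁ + (1−π)·p₀ = 0.236×0.871 + 0.764×0.271 = 0.4126.
Under exogeneity, PAF = [P(Y=1) − p₀] / P(Y=1).
PAF = (0.4126 − 0.271) / 0.4126 ≈ 0.3432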